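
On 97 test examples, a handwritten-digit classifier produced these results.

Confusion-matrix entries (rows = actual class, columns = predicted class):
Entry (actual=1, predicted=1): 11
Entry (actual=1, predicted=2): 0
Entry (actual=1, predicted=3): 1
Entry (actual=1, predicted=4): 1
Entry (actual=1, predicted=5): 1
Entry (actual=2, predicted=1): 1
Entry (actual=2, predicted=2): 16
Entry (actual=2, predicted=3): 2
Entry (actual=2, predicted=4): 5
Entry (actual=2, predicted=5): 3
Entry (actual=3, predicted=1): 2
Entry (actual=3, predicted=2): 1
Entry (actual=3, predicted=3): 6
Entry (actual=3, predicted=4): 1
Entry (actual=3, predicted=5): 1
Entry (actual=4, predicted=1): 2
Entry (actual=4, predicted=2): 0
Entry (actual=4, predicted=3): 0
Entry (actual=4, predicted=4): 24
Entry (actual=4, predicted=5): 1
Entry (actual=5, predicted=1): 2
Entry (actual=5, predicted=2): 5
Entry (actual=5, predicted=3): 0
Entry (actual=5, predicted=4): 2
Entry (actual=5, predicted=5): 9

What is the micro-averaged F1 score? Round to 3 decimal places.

0.680

Micro-averaging pools counts across classes: ΣTP=66, ΣFP=31, ΣFN=31.
Micro-F1 score = 2·TP/(2·TP+FP+FN) on pooled counts = 0.680 (equals overall accuracy in single-label multiclass).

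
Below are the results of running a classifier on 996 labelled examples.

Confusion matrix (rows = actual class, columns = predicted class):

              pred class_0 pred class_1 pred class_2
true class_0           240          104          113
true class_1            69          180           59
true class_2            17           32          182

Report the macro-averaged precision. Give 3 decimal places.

0.607

Per-class precision (TP/(TP+FP)):
  class_0: TP=240, FP=69+17=86 → 240/326 = 0.7362
  class_1: TP=180, FP=104+32=136 → 180/316 = 0.5696
  class_2: TP=182, FP=113+59=172 → 182/354 = 0.5141
Macro-precision = mean = (0.7362 + 0.5696 + 0.5141) / 3 = 0.607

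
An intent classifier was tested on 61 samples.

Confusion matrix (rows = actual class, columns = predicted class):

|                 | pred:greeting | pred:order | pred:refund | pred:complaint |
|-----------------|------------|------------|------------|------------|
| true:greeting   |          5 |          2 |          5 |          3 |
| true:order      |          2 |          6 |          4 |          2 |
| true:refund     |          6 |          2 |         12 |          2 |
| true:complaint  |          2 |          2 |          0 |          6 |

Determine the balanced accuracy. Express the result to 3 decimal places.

0.477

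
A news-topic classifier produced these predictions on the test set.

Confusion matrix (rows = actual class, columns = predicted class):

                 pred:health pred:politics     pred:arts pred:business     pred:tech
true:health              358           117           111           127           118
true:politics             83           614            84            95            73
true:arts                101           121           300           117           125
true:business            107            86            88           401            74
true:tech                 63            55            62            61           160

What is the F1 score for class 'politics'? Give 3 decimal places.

One-vs-rest for 'politics': TP = diagonal; FP = other classes predicted 'politics'; FN = 'politics' predicted as other.
F1 score = 2·TP/(2·TP+FP+FN).
politics: TP=614, FP=117+121+86+55=379, FN=83+84+95+73=335 → 1228/1942 = 0.6323

0.632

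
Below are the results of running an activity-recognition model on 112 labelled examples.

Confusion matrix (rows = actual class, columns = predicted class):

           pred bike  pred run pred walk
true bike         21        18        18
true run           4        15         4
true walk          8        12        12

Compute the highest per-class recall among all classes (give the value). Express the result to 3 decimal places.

Per-class recall (TP/(TP+FN)):
  bike: TP=21, FN=18+18=36 → 21/57 = 0.3684
  run: TP=15, FN=4+4=8 → 15/23 = 0.6522
  walk: TP=12, FN=8+12=20 → 12/32 = 0.3750
Highest is class 'run' with recall = 0.652.

0.652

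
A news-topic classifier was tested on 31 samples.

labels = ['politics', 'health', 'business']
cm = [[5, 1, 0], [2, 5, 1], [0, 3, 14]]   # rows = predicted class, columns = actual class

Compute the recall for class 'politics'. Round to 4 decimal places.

0.7143

Take TP from the diagonal, FP from the rest of the 'politics' prediction marginal, FN from the rest of the 'politics' actual marginal.
recall = TP/(TP+FN).
politics: TP=5, FN=2+0=2 → 5/7 = 0.71429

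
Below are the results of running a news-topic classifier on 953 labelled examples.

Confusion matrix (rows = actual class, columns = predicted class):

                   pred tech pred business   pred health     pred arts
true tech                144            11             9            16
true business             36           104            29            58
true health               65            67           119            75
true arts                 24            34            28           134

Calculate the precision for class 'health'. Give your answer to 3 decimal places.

0.643

precision = TP/(TP+FP).
health: TP=119, FP=9+29+28=66 → 119/185 = 0.6432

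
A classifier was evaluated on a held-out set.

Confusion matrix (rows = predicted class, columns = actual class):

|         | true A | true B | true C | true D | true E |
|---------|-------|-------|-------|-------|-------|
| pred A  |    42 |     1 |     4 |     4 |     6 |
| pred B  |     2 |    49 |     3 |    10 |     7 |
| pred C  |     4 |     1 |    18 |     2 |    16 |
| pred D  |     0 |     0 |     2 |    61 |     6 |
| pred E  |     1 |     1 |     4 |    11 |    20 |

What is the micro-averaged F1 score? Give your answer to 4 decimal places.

Micro-averaging pools counts across classes: ΣTP=190, ΣFP=85, ΣFN=85.
Micro-F1 score = 2·TP/(2·TP+FP+FN) on pooled counts = 0.6909 (equals overall accuracy in single-label multiclass).

0.6909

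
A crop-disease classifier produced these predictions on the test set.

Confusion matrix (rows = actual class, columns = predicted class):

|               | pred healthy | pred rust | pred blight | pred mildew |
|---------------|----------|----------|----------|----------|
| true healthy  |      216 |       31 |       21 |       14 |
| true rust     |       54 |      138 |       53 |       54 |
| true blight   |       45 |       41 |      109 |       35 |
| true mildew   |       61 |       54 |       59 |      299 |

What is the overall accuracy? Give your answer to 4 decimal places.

0.5935

Accuracy = trace / total = (216+138+109+299=762) / 1284 = 762/1284 = 0.5935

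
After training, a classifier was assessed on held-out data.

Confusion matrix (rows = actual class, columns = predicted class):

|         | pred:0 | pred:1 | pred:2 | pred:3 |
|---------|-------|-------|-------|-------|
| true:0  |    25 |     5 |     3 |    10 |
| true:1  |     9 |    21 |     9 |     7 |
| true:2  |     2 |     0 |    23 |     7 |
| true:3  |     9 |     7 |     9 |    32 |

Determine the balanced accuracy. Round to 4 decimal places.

Balanced accuracy = mean of per-class recall.
  0: recall = 25/43 = 0.58140
  1: recall = 21/46 = 0.45652
  2: recall = 23/32 = 0.71875
  3: recall = 32/57 = 0.56140
Mean = (0.58140 + 0.45652 + 0.71875 + 0.56140) / 4 = 0.5795

0.5795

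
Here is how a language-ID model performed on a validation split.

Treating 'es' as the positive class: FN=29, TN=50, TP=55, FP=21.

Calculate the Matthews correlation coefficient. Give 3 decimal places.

0.358

MCC = (TP·TN − FP·FN) / √((TP+FP)(TP+FN)(TN+FP)(TN+FN))
Numerator = 55·50 − 21·29 = 2141
Denominator = √(76·84·71·79) = √35807856 = 5983.9666
MCC = 2141 / 5983.9666 = 0.358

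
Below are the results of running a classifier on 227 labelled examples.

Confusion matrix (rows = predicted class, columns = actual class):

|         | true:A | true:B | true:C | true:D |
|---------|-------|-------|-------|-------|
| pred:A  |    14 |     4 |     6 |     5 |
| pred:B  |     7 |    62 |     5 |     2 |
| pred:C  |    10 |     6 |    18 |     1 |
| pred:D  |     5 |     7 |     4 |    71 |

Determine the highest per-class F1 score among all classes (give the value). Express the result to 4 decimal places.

Per-class F1 score (2·TP/(2·TP+FP+FN)):
  A: TP=14, FP=4+6+5=15, FN=7+10+5=22 → 28/65 = 0.43077
  B: TP=62, FP=7+5+2=14, FN=4+6+7=17 → 124/155 = 0.80000
  C: TP=18, FP=10+6+1=17, FN=6+5+4=15 → 36/68 = 0.52941
  D: TP=71, FP=5+7+4=16, FN=5+2+1=8 → 142/166 = 0.85542
Highest is class 'D' with F1 score = 0.8554.

0.8554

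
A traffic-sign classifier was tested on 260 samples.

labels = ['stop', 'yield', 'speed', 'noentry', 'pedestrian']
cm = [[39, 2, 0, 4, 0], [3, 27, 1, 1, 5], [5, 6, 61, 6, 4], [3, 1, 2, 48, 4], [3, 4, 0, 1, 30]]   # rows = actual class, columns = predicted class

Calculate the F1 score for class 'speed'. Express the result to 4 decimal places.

F1 score = 2·TP/(2·TP+FP+FN).
speed: TP=61, FP=0+1+2+0=3, FN=5+6+6+4=21 → 122/146 = 0.83562

0.8356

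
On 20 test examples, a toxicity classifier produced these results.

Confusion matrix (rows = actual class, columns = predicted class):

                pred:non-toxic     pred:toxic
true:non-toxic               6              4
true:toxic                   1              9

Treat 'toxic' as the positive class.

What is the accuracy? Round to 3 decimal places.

0.750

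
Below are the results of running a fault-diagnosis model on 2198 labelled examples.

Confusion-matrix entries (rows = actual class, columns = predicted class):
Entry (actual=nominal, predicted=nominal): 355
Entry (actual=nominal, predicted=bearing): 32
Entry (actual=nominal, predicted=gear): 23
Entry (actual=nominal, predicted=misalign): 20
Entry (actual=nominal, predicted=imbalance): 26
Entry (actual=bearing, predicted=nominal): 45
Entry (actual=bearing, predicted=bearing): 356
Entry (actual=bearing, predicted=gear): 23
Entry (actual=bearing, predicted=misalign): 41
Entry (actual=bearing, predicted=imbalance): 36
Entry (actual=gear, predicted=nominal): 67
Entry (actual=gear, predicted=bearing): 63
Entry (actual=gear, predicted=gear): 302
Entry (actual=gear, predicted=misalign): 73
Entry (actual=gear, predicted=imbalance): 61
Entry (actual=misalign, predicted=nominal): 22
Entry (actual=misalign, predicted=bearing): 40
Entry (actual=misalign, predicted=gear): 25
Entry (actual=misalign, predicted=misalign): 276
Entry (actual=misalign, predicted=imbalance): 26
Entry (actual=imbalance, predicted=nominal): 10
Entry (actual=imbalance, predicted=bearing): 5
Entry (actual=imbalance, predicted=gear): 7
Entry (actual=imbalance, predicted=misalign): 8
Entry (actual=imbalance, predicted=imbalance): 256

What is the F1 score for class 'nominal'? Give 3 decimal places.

0.743

One-vs-rest for 'nominal': TP = diagonal; FP = other classes predicted 'nominal'; FN = 'nominal' predicted as other.
F1 score = 2·TP/(2·TP+FP+FN).
nominal: TP=355, FP=45+67+22+10=144, FN=32+23+20+26=101 → 710/955 = 0.7435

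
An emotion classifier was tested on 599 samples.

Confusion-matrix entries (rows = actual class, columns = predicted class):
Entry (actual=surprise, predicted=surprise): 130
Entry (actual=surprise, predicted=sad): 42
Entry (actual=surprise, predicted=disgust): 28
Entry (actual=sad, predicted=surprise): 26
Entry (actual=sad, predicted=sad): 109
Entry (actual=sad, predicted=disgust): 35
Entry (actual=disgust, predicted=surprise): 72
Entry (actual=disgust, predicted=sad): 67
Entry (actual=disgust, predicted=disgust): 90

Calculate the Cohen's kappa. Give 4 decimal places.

0.3292

Observed agreement pₒ = trace/N = 329/599 = 0.54925
Expected agreement pₑ = Σ (rowᵢ·colᵢ)/N² = (200·228 + 170·218 + 229·153)/599² = 0.32803
κ = (pₒ − pₑ)/(1 − pₑ) = (0.54925 − 0.32803)/(1 − 0.32803) = 0.3292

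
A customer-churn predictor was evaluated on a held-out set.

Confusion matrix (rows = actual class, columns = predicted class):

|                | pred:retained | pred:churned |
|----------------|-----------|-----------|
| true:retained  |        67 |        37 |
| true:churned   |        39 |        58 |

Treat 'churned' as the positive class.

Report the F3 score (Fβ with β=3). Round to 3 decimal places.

Fβ = (1+β²)·TP / ((1+β²)·TP + β²·FN + FP), with β²=9
= 10·58 / (10·58 + 9·39 + 37) = 0.599

0.599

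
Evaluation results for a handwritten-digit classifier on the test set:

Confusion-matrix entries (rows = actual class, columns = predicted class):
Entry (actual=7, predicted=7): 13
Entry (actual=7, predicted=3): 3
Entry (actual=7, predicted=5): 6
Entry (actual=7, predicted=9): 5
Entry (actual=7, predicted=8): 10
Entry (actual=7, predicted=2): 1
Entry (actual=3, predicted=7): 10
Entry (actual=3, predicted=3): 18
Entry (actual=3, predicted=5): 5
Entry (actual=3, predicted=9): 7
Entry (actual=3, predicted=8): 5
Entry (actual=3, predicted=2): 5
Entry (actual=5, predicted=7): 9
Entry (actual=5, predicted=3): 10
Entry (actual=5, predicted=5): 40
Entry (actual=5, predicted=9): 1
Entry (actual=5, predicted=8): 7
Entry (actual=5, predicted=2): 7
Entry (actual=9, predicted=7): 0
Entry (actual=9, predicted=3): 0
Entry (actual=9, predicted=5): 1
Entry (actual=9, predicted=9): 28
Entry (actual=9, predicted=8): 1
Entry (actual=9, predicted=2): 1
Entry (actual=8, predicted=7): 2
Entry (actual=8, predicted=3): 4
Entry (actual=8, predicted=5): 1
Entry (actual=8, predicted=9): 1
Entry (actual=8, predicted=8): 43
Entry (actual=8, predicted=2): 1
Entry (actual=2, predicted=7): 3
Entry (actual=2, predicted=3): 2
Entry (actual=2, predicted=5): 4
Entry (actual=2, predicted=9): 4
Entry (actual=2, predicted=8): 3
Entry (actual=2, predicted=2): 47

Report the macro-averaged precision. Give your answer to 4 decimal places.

Per-class precision (TP/(TP+FP)):
  7: TP=13, FP=10+9+0+2+3=24 → 13/37 = 0.35135
  3: TP=18, FP=3+10+0+4+2=19 → 18/37 = 0.48649
  5: TP=40, FP=6+5+1+1+4=17 → 40/57 = 0.70175
  9: TP=28, FP=5+7+1+1+4=18 → 28/46 = 0.60870
  8: TP=43, FP=10+5+7+1+3=26 → 43/69 = 0.62319
  2: TP=47, FP=1+5+7+1+1=15 → 47/62 = 0.75806
Macro-precision = mean = (0.35135 + 0.48649 + 0.70175 + 0.60870 + 0.62319 + 0.75806) / 6 = 0.5883

0.5883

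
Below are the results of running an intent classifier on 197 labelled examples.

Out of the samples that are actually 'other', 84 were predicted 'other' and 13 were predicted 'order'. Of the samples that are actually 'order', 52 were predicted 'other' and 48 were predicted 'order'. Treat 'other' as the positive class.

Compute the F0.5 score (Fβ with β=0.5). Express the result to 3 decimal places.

0.655

Fβ = (1+β²)·TP / ((1+β²)·TP + β²·FN + FP), with β²=1/4
= 1.25·84 / (1.25·84 + 0.25·13 + 52) = 0.655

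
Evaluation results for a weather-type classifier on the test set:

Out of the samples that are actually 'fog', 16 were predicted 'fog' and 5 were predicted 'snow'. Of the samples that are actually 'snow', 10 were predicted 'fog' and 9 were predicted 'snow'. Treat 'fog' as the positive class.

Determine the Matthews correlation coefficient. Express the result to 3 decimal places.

0.247

MCC = (TP·TN − FP·FN) / √((TP+FP)(TP+FN)(TN+FP)(TN+FN))
Numerator = 16·9 − 10·5 = 94
Denominator = √(26·21·19·14) = √145236 = 381.0984
MCC = 94 / 381.0984 = 0.247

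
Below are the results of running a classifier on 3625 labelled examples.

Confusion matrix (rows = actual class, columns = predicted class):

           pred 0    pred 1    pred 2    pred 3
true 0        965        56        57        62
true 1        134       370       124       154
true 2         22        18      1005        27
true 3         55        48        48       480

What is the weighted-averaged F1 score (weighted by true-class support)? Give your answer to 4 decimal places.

0.7686

Per-class F1 score (2·TP/(2·TP+FP+FN)):
  0: TP=965, FP=134+22+55=211, FN=56+57+62=175 → 1930/2316 = 0.83333
  1: TP=370, FP=56+18+48=122, FN=134+124+154=412 → 740/1274 = 0.58085
  2: TP=1005, FP=57+124+48=229, FN=22+18+27=67 → 2010/2306 = 0.87164
  3: TP=480, FP=62+154+27=243, FN=55+48+48=151 → 960/1354 = 0.70901
Weighted-F1 score = Σ (supportᵢ/N)·F1 scoreᵢ with N=3625: (1140/3625)·0.83333 + (782/3625)·0.58085 + (1072/3625)·0.87164 + (631/3625)·0.70901 = 0.7686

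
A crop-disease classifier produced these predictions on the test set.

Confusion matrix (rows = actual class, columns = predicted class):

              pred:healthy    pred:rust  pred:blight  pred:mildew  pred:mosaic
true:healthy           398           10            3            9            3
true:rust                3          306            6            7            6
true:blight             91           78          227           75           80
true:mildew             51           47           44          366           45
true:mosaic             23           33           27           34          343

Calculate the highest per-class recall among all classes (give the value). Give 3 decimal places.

0.941

Per-class recall (TP/(TP+FN)):
  healthy: TP=398, FN=10+3+9+3=25 → 398/423 = 0.9409
  rust: TP=306, FN=3+6+7+6=22 → 306/328 = 0.9329
  blight: TP=227, FN=91+78+75+80=324 → 227/551 = 0.4120
  mildew: TP=366, FN=51+47+44+45=187 → 366/553 = 0.6618
  mosaic: TP=343, FN=23+33+27+34=117 → 343/460 = 0.7457
Highest is class 'healthy' with recall = 0.941.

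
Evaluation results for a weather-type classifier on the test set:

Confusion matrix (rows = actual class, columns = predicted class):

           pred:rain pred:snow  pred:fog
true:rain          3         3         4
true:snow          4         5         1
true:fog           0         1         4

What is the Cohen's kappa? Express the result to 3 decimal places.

0.226

Observed agreement pₒ = trace/N = 12/25 = 0.4800
Expected agreement pₑ = Σ (rowᵢ·colᵢ)/N² = (10·7 + 10·9 + 5·9)/25² = 0.3280
κ = (pₒ − pₑ)/(1 − pₑ) = (0.4800 − 0.3280)/(1 − 0.3280) = 0.226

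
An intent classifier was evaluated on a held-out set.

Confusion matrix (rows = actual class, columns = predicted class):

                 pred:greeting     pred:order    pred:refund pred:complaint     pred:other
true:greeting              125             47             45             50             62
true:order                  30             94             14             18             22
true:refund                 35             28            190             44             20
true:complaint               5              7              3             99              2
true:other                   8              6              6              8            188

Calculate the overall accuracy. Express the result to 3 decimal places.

Accuracy = trace / total = (125+94+190+99+188=696) / 1156 = 696/1156 = 0.602

0.602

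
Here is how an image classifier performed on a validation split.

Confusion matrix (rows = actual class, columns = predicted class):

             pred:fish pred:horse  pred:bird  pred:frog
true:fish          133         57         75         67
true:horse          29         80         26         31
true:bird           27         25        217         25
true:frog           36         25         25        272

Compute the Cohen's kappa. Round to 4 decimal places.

Observed agreement pₒ = trace/N = 702/1150 = 0.61043
Expected agreement pₑ = Σ (rowᵢ·colᵢ)/N² = (332·225 + 166·187 + 294·343 + 358·395)/1150² = 0.26313
κ = (pₒ − pₑ)/(1 − pₑ) = (0.61043 − 0.26313)/(1 − 0.26313) = 0.4713

0.4713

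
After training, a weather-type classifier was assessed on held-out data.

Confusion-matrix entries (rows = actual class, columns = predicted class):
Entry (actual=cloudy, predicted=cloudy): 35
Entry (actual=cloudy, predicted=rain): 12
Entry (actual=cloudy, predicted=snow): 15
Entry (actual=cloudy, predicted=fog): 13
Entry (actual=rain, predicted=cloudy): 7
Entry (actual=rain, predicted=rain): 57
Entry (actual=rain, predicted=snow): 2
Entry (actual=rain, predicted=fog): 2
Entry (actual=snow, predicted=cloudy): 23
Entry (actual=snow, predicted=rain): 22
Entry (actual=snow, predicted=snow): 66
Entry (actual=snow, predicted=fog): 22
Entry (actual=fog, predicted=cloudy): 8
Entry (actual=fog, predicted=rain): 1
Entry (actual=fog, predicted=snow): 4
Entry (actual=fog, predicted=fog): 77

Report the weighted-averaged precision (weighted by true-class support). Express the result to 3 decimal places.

Per-class precision (TP/(TP+FP)):
  cloudy: TP=35, FP=7+23+8=38 → 35/73 = 0.4795
  rain: TP=57, FP=12+22+1=35 → 57/92 = 0.6196
  snow: TP=66, FP=15+2+4=21 → 66/87 = 0.7586
  fog: TP=77, FP=13+2+22=37 → 77/114 = 0.6754
Weighted-precision = Σ (supportᵢ/N)·precisionᵢ with N=366: (75/366)·0.4795 + (68/366)·0.6196 + (133/366)·0.7586 + (90/366)·0.6754 = 0.655

0.655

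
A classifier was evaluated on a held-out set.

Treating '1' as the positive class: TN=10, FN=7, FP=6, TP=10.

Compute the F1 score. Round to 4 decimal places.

Precision = TP/(TP+FP) = 10/16 = 0.6250
Recall = TP/(TP+FN) = 10/17 = 0.5882
F1 = 2·TP/(2·TP+FP+FN) = 20/33 = 0.6061

0.6061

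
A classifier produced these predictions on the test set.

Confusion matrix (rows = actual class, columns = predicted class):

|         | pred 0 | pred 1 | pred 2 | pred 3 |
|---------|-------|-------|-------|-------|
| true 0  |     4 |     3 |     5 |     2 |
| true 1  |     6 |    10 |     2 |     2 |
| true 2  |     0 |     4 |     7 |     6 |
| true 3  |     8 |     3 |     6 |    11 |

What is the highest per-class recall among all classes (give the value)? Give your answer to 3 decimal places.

0.500

Per-class recall (TP/(TP+FN)):
  0: TP=4, FN=3+5+2=10 → 4/14 = 0.2857
  1: TP=10, FN=6+2+2=10 → 10/20 = 0.5000
  2: TP=7, FN=0+4+6=10 → 7/17 = 0.4118
  3: TP=11, FN=8+3+6=17 → 11/28 = 0.3929
Highest is class '1' with recall = 0.500.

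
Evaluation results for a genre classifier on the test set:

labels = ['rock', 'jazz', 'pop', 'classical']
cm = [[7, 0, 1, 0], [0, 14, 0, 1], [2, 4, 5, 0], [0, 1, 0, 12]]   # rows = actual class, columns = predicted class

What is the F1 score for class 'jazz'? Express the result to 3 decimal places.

F1 score = 2·TP/(2·TP+FP+FN).
jazz: TP=14, FP=0+4+1=5, FN=0+0+1=1 → 28/34 = 0.8235

0.824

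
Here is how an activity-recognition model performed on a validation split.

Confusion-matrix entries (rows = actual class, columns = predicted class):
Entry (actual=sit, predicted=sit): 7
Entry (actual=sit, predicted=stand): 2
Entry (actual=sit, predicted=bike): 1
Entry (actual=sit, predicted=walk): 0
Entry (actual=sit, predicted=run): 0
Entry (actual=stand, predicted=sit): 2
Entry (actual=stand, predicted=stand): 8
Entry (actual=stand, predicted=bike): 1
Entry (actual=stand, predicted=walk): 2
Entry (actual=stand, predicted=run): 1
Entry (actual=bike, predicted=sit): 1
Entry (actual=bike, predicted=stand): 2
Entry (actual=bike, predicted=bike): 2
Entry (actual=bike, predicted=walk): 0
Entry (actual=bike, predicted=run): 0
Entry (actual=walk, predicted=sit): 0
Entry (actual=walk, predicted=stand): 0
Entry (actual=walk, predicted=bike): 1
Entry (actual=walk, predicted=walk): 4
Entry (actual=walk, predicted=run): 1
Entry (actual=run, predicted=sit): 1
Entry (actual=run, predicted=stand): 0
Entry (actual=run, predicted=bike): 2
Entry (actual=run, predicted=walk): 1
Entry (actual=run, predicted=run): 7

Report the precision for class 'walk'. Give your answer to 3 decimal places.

0.571

Treat 'walk' as positive and all other classes as negative.
precision = TP/(TP+FP).
walk: TP=4, FP=0+2+0+1=3 → 4/7 = 0.5714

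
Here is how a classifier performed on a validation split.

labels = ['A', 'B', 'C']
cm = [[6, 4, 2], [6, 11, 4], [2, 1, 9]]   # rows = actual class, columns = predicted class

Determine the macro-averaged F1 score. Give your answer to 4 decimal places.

Per-class F1 score (2·TP/(2·TP+FP+FN)):
  A: TP=6, FP=6+2=8, FN=4+2=6 → 12/26 = 0.46154
  B: TP=11, FP=4+1=5, FN=6+4=10 → 22/37 = 0.59459
  C: TP=9, FP=2+4=6, FN=2+1=3 → 18/27 = 0.66667
Macro-F1 score = mean = (0.46154 + 0.59459 + 0.66667) / 3 = 0.5743

0.5743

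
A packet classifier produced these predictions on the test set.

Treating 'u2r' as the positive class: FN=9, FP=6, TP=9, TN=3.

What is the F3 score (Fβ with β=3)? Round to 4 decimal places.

0.5085

Fβ = (1+β²)·TP / ((1+β²)·TP + β²·FN + FP), with β²=9
= 10·9 / (10·9 + 9·9 + 6) = 0.5085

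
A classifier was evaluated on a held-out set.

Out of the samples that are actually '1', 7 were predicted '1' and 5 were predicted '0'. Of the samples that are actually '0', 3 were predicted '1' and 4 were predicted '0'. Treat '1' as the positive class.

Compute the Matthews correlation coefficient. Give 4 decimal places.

MCC = (TP·TN − FP·FN) / √((TP+FP)(TP+FN)(TN+FP)(TN+FN))
Numerator = 7·4 − 3·5 = 13
Denominator = √(10·12·7·9) = √7560 = 86.9483
MCC = 13 / 86.9483 = 0.1495

0.1495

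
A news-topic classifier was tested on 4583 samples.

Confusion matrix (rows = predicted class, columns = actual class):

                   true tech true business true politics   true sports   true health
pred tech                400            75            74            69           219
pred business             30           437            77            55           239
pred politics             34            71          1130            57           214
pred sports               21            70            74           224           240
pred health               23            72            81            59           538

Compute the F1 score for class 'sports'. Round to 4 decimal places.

0.4099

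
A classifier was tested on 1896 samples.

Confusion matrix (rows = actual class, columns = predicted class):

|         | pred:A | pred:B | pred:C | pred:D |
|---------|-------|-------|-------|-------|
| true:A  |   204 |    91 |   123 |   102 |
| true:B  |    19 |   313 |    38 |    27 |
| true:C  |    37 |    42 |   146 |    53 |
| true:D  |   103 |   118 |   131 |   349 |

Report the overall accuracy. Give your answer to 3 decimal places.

Accuracy = trace / total = (204+313+146+349=1012) / 1896 = 1012/1896 = 0.534

0.534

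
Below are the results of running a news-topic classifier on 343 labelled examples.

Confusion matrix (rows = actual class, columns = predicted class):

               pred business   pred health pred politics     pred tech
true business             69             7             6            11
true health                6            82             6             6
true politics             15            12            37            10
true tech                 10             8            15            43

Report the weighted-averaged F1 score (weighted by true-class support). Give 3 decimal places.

Per-class F1 score (2·TP/(2·TP+FP+FN)):
  business: TP=69, FP=6+15+10=31, FN=7+6+11=24 → 138/193 = 0.7150
  health: TP=82, FP=7+12+8=27, FN=6+6+6=18 → 164/209 = 0.7847
  politics: TP=37, FP=6+6+15=27, FN=15+12+10=37 → 74/138 = 0.5362
  tech: TP=43, FP=11+6+10=27, FN=10+8+15=33 → 86/146 = 0.5890
Weighted-F1 score = Σ (supportᵢ/N)·F1 scoreᵢ with N=343: (93/343)·0.7150 + (100/343)·0.7847 + (74/343)·0.5362 + (76/343)·0.5890 = 0.669

0.669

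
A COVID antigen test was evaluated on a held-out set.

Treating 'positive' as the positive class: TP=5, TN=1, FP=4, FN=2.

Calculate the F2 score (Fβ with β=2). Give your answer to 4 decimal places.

0.6757

Fβ = (1+β²)·TP / ((1+β²)·TP + β²·FN + FP), with β²=4
= 5·5 / (5·5 + 4·2 + 4) = 0.6757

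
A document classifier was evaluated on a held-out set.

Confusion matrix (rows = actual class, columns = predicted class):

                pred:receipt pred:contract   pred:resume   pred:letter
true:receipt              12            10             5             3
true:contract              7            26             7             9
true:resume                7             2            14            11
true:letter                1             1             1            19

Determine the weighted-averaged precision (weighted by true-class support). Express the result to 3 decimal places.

0.545

Per-class precision (TP/(TP+FP)):
  receipt: TP=12, FP=7+7+1=15 → 12/27 = 0.4444
  contract: TP=26, FP=10+2+1=13 → 26/39 = 0.6667
  resume: TP=14, FP=5+7+1=13 → 14/27 = 0.5185
  letter: TP=19, FP=3+9+11=23 → 19/42 = 0.4524
Weighted-precision = Σ (supportᵢ/N)·precisionᵢ with N=135: (30/135)·0.4444 + (49/135)·0.6667 + (34/135)·0.5185 + (22/135)·0.4524 = 0.545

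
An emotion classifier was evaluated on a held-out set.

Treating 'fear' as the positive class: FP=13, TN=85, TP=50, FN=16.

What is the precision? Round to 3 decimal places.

0.794

Precision = TP/(TP+FP) = 50/(50+13) = 50/63 = 0.794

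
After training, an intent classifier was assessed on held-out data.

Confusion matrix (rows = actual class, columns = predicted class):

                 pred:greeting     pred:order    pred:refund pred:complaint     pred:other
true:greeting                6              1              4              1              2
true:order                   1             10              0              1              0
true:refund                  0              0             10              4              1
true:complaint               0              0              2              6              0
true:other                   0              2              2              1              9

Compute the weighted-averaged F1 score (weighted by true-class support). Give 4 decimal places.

Per-class F1 score (2·TP/(2·TP+FP+FN)):
  greeting: TP=6, FP=1+0+0+0=1, FN=1+4+1+2=8 → 12/21 = 0.57143
  order: TP=10, FP=1+0+0+2=3, FN=1+0+1+0=2 → 20/25 = 0.80000
  refund: TP=10, FP=4+0+2+2=8, FN=0+0+4+1=5 → 20/33 = 0.60606
  complaint: TP=6, FP=1+1+4+1=7, FN=0+0+2+0=2 → 12/21 = 0.57143
  other: TP=9, FP=2+0+1+0=3, FN=0+2+2+1=5 → 18/26 = 0.69231
Weighted-F1 score = Σ (supportᵢ/N)·F1 scoreᵢ with N=63: (14/63)·0.57143 + (12/63)·0.80000 + (15/63)·0.60606 + (8/63)·0.57143 + (14/63)·0.69231 = 0.6501

0.6501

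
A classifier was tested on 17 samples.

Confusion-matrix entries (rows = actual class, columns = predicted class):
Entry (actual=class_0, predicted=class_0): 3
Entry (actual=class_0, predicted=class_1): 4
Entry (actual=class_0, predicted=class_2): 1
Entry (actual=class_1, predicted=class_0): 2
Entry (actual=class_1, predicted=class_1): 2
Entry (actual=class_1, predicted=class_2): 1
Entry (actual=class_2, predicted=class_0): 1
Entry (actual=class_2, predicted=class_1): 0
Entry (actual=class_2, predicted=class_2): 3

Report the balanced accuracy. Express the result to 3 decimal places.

Balanced accuracy = mean of per-class recall.
  class_0: recall = 3/8 = 0.3750
  class_1: recall = 2/5 = 0.4000
  class_2: recall = 3/4 = 0.7500
Mean = (0.3750 + 0.4000 + 0.7500) / 3 = 0.508

0.508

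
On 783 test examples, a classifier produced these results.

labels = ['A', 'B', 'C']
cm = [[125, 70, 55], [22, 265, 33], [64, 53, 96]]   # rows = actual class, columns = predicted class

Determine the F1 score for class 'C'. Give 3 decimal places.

0.484

One-vs-rest for 'C': TP = diagonal; FP = other classes predicted 'C'; FN = 'C' predicted as other.
F1 score = 2·TP/(2·TP+FP+FN).
C: TP=96, FP=55+33=88, FN=64+53=117 → 192/397 = 0.4836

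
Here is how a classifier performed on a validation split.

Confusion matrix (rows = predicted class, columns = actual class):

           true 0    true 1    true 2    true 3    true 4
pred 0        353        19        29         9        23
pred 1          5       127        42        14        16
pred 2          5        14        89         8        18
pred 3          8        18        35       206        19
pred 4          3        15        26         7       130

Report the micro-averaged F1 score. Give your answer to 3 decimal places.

Micro-averaging pools counts across classes: ΣTP=905, ΣFP=333, ΣFN=333.
Micro-F1 score = 2·TP/(2·TP+FP+FN) on pooled counts = 0.731 (equals overall accuracy in single-label multiclass).

0.731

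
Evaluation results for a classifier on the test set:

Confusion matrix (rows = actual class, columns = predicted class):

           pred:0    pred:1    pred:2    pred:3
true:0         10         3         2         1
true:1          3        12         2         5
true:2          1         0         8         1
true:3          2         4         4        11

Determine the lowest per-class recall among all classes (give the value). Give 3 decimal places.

0.524

Per-class recall (TP/(TP+FN)):
  0: TP=10, FN=3+2+1=6 → 10/16 = 0.6250
  1: TP=12, FN=3+2+5=10 → 12/22 = 0.5455
  2: TP=8, FN=1+0+1=2 → 8/10 = 0.8000
  3: TP=11, FN=2+4+4=10 → 11/21 = 0.5238
Lowest is class '3' with recall = 0.524.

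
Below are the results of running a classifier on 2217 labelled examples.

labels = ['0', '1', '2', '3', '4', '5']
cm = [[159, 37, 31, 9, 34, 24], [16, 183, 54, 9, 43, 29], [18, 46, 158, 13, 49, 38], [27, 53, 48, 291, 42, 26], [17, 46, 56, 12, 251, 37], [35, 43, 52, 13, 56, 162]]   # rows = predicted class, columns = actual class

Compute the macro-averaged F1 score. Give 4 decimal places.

0.5386

Per-class F1 score (2·TP/(2·TP+FP+FN)):
  0: TP=159, FP=37+31+9+34+24=135, FN=16+18+27+17+35=113 → 318/566 = 0.56184
  1: TP=183, FP=16+54+9+43+29=151, FN=37+46+53+46+43=225 → 366/742 = 0.49326
  2: TP=158, FP=18+46+13+49+38=164, FN=31+54+48+56+52=241 → 316/721 = 0.43828
  3: TP=291, FP=27+53+48+42+26=196, FN=9+9+13+12+13=56 → 582/834 = 0.69784
  4: TP=251, FP=17+46+56+12+37=168, FN=34+43+49+42+56=224 → 502/894 = 0.56152
  5: TP=162, FP=35+43+52+13+56=199, FN=24+29+38+26+37=154 → 324/677 = 0.47858
Macro-F1 score = mean = (0.56184 + 0.49326 + 0.43828 + 0.69784 + 0.56152 + 0.47858) / 6 = 0.5386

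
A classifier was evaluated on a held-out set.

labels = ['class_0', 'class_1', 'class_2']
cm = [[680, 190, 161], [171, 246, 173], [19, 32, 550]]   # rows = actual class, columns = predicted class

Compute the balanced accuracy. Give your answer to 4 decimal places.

0.6639

Balanced accuracy = mean of per-class recall.
  class_0: recall = 680/1031 = 0.65955
  class_1: recall = 246/590 = 0.41695
  class_2: recall = 550/601 = 0.91514
Mean = (0.65955 + 0.41695 + 0.91514) / 3 = 0.6639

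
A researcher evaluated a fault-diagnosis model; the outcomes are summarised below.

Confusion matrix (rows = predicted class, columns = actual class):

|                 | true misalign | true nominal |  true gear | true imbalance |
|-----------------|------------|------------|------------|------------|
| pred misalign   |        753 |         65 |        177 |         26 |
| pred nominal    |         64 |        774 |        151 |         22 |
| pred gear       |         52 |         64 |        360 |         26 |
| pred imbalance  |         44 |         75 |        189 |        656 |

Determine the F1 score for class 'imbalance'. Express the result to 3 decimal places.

0.774

Treat 'imbalance' as positive and all other classes as negative.
F1 score = 2·TP/(2·TP+FP+FN).
imbalance: TP=656, FP=44+75+189=308, FN=26+22+26=74 → 1312/1694 = 0.7745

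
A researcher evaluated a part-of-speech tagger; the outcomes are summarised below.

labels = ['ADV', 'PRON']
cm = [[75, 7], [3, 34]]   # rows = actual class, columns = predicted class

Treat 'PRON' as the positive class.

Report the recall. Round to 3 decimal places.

0.919

Recall = TP/(TP+FN) = 34/(34+3) = 34/37 = 0.919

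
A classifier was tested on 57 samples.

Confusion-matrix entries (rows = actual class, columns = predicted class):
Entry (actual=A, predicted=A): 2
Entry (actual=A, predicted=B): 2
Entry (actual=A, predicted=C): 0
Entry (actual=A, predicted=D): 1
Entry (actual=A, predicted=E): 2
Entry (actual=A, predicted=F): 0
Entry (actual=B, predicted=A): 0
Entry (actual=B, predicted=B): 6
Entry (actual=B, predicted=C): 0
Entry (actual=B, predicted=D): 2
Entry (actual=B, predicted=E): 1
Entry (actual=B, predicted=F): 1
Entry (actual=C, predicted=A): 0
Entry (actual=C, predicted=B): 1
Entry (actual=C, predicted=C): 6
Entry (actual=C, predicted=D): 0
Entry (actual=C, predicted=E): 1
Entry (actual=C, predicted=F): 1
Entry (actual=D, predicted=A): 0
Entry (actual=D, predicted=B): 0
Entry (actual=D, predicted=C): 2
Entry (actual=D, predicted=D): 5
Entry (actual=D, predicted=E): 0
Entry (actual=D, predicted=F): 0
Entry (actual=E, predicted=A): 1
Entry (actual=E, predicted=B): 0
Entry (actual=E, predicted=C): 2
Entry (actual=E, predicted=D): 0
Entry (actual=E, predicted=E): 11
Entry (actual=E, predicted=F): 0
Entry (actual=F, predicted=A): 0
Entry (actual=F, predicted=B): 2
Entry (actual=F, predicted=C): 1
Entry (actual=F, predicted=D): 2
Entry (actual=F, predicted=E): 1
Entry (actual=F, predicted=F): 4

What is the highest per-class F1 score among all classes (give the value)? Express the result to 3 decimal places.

Per-class F1 score (2·TP/(2·TP+FP+FN)):
  A: TP=2, FP=0+0+0+1+0=1, FN=2+0+1+2+0=5 → 4/10 = 0.4000
  B: TP=6, FP=2+1+0+0+2=5, FN=0+0+2+1+1=4 → 12/21 = 0.5714
  C: TP=6, FP=0+0+2+2+1=5, FN=0+1+0+1+1=3 → 12/20 = 0.6000
  D: TP=5, FP=1+2+0+0+2=5, FN=0+0+2+0+0=2 → 10/17 = 0.5882
  E: TP=11, FP=2+1+1+0+1=5, FN=1+0+2+0+0=3 → 22/30 = 0.7333
  F: TP=4, FP=0+1+1+0+0=2, FN=0+2+1+2+1=6 → 8/16 = 0.5000
Highest is class 'E' with F1 score = 0.733.

0.733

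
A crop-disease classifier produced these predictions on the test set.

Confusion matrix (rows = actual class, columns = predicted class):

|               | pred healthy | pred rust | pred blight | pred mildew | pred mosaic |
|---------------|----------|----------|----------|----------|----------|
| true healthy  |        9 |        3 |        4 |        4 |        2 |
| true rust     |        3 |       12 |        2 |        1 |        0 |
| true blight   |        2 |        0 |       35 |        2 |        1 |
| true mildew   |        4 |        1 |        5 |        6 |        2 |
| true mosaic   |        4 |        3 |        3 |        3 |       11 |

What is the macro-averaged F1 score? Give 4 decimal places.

Per-class F1 score (2·TP/(2·TP+FP+FN)):
  healthy: TP=9, FP=3+2+4+4=13, FN=3+4+4+2=13 → 18/44 = 0.40909
  rust: TP=12, FP=3+0+1+3=7, FN=3+2+1+0=6 → 24/37 = 0.64865
  blight: TP=35, FP=4+2+5+3=14, FN=2+0+2+1=5 → 70/89 = 0.78652
  mildew: TP=6, FP=4+1+2+3=10, FN=4+1+5+2=12 → 12/34 = 0.35294
  mosaic: TP=11, FP=2+0+1+2=5, FN=4+3+3+3=13 → 22/40 = 0.55000
Macro-F1 score = mean = (0.40909 + 0.64865 + 0.78652 + 0.35294 + 0.55000) / 5 = 0.5494

0.5494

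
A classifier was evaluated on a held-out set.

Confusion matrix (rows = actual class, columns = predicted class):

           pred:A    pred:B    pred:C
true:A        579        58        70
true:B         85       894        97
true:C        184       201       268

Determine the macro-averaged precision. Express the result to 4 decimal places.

0.6914

Per-class precision (TP/(TP+FP)):
  A: TP=579, FP=85+184=269 → 579/848 = 0.68278
  B: TP=894, FP=58+201=259 → 894/1153 = 0.77537
  C: TP=268, FP=70+97=167 → 268/435 = 0.61609
Macro-precision = mean = (0.68278 + 0.77537 + 0.61609) / 3 = 0.6914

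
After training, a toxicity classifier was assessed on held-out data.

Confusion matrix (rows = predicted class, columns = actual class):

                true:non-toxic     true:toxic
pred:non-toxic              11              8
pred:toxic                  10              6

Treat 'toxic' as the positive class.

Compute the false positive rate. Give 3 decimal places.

0.476

FPR = FP/(FP+TN) = 10/(10+11) = 0.476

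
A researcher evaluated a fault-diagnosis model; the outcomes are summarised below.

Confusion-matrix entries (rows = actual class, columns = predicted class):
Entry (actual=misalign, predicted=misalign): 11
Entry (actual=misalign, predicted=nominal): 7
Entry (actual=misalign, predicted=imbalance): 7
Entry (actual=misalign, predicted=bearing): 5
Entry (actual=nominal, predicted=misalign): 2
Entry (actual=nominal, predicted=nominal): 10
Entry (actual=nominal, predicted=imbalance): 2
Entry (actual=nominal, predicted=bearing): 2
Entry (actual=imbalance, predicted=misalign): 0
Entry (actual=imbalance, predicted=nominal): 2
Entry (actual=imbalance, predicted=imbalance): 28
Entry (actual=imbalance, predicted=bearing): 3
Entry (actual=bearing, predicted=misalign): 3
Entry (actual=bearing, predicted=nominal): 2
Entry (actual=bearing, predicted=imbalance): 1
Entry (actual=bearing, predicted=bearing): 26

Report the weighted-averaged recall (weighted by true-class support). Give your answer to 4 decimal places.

0.6757

Per-class recall (TP/(TP+FN)):
  misalign: TP=11, FN=7+7+5=19 → 11/30 = 0.36667
  nominal: TP=10, FN=2+2+2=6 → 10/16 = 0.62500
  imbalance: TP=28, FN=0+2+3=5 → 28/33 = 0.84848
  bearing: TP=26, FN=3+2+1=6 → 26/32 = 0.81250
Weighted-recall = Σ (supportᵢ/N)·recallᵢ with N=111: (30/111)·0.36667 + (16/111)·0.62500 + (33/111)·0.84848 + (32/111)·0.81250 = 0.6757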